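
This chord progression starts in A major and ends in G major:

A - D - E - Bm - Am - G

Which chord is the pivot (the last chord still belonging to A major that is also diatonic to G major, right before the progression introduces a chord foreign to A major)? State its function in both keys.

Chords diatonic to A major: A, Bm, C#m, D, E, F#m, G#dim.
Reading the progression, the first chord not in that set is Am, so the modulation leaves A major there.
The chord immediately before Am is Bm, which is diatonic to both keys: ii in A major and iii in G major.

Bm — ii in A major, iii in G major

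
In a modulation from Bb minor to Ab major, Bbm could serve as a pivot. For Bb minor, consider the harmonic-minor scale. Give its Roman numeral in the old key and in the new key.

i in Bb minor; ii in Ab major

The scale of Bb minor (harmonic minor) is Bb C Db Eb F Gb A; Bb is degree 1, and the triad built there (Bb-Db-F) is minor, so it is i.
The scale of Ab major is Ab Bb C Db Eb F G; Bb is degree 2, and the triad built there (Bb-Db-F) is minor, so it is ii.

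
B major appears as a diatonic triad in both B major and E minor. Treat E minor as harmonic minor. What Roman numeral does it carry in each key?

I in B major; V in E minor

The scale of B major is B C♯ D♯ E F♯ G♯ A♯; B is degree 1, and the triad built there (B-D♯-F♯) is major, so it is I.
The scale of E minor (harmonic minor) is E F♯ G A B C D♯; B is degree 5, and the triad built there (B-D♯-F♯) is major, so it is V.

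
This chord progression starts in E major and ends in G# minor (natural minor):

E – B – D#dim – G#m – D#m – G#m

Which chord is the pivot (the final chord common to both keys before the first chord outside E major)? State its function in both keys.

Chords diatonic to E major: E, F#m, G#m, A, B, C#m, D#dim.
Reading the progression, the first chord not in that set is D#m, so the modulation leaves E major there.
The chord immediately before D#m is G#m, which is diatonic to both keys: iii in E major and i in G# minor.

G#m — iii in E major, i in G# minor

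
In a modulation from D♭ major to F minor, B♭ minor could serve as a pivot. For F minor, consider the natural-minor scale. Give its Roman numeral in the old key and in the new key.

vi in D♭ major; iv in F minor

The scale of D♭ major is D♭ E♭ F G♭ A♭ B♭ C; B♭ is degree 6, and the triad built there (B♭-D♭-F) is minor, so it is vi.
The scale of F minor (natural minor) is F G A♭ B♭ C D♭ E♭; B♭ is degree 4, and the triad built there (B♭-D♭-F) is minor, so it is iv.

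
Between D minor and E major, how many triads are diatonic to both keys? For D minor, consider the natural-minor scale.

0

Diatonic triads of D minor (natural minor): Dm (i), Edim (ii°), F (III), Gm (iv), Am (v), Bb (VI), C (VII).
Diatonic triads of E major: E (I), F#m (ii), G#m (iii), A (IV), B (V), C#m (vi), D#dim (vii°).
No triad has the same root and quality in both keys.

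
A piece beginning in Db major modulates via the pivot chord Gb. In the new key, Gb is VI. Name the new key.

Bb minor

The numeral VI denotes a major triad on scale degree 6. With Gb on degree 6, the tonic of the new key is Bb.
Degree 6 carries a major triad in minor keys, so the destination is Bb minor.
Check: the diatonic triads of Bb minor (natural minor) are Bbm (i), Cdim (ii°), Db (III), Ebm (iv), Fm (v), Gb (VI), Ab (VII) — Gb is indeed VI.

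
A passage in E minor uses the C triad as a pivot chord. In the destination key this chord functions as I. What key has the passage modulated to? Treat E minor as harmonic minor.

The numeral I denotes a major triad on scale degree 1. With C on degree 1, the tonic of the new key is C.
Degree 1 carries a major triad in major keys, so the destination is C major.
Check: the diatonic triads of C major are C (I), Dm (ii), Em (iii), F (IV), G (V), Am (vi), Bdim (vii°) — C is indeed I.

C major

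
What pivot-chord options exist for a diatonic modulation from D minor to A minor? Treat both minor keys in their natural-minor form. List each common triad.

Triads in D minor (natural minor): Dm (i), Edim (ii°), F (III), Gm (iv), Am (v), Bb (VI), C (VII).
Triads in A minor (natural minor): Am (i), Bdim (ii°), C (III), Dm (iv), Em (v), F (VI), G (VII).
Shared triads with their functions: Dm (i in D minor, iv in A minor); F (III in D minor, VI in A minor); Am (v in D minor, i in A minor); C (VII in D minor, III in A minor).

Dm, F, Am, C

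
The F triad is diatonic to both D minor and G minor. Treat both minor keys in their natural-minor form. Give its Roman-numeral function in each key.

III in D minor; VII in G minor

The scale of D minor (natural minor) is D E F G A Bb C; F is degree 3, and the triad built there (F-A-C) is major, so it is III.
The scale of G minor (natural minor) is G A Bb C D Eb F; F is degree 7, and the triad built there (F-A-C) is major, so it is VII.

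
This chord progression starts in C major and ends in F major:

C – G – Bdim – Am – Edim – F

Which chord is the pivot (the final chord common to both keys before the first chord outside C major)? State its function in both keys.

Chords diatonic to C major: C, Dm, Em, F, G, Am, Bdim.
Reading the progression, the first chord not in that set is Edim, so the modulation leaves C major there.
The chord immediately before Edim is Am, which is diatonic to both keys: vi in C major and iii in F major.

Am — vi in C major, iii in F major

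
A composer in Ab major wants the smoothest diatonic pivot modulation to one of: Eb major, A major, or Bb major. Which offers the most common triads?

Triads of Ab major: Ab major (I), Bb minor (ii), C minor (iii), Db major (IV), Eb major (V), F minor (vi), G diminished (vii°).
Eb major shares 4: Ab, Cm, Eb, Fm.
A major shares 0: none.
Bb major shares 2: Cm, Eb.
The most common triads (4) are shared with Eb major.

Eb major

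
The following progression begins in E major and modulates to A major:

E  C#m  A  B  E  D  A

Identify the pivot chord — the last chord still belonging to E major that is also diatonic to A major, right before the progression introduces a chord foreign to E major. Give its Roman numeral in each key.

Chords diatonic to E major: E, F#m, G#m, A, B, C#m, D#dim.
Reading the progression, the first chord not in that set is D, so the modulation leaves E major there.
The chord immediately before D is E, which is diatonic to both keys: I in E major and V in A major.

E — I in E major, V in A major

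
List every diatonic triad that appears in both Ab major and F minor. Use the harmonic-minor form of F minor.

Triads in Ab major: Ab major (I), Bb minor (ii), C minor (iii), Db major (IV), Eb major (V), F minor (vi), G diminished (vii°).
Triads in F minor (harmonic minor): F minor (i), G diminished (ii°), Ab augmented (III+), Bb minor (iv), C major (V), Db major (VI), E diminished (vii°).
Shared triads with their functions: Bb minor (ii in Ab major, iv in F minor); Db major (IV in Ab major, VI in F minor); F minor (vi in Ab major, i in F minor); G diminished (vii° in Ab major, ii° in F minor).

Bbm, Db, Fm, Gdim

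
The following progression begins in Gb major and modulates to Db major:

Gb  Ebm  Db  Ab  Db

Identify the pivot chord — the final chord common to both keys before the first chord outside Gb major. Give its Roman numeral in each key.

Chords diatonic to Gb major: Gb, Abm, Bbm, Cb, Db, Ebm, Fdim.
Reading the progression, the first chord not in that set is Ab, so the modulation leaves Gb major there.
The chord immediately before Ab is Db, which is diatonic to both keys: V in Gb major and I in Db major.

Db — V in Gb major, I in Db major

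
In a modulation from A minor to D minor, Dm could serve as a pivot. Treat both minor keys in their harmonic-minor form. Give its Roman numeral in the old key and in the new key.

The scale of A minor (harmonic minor) is A B C D E F G#; D is degree 4, and the triad built there (D-F-A) is minor, so it is iv.
The scale of D minor (harmonic minor) is D E F G A Bb C#; D is degree 1, and the triad built there (D-F-A) is minor, so it is i.

iv in A minor; i in D minor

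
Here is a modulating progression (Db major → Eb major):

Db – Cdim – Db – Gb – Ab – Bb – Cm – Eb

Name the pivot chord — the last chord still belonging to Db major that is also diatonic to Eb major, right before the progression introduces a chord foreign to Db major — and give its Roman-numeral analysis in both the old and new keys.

Ab — V in Db major, IV in Eb major

Chords diatonic to Db major: Db, Ebm, Fm, Gb, Ab, Bbm, Cdim.
Reading the progression, the first chord not in that set is Bb, so the modulation leaves Db major there.
The chord immediately before Bb is Ab, which is diatonic to both keys: V in Db major and IV in Eb major.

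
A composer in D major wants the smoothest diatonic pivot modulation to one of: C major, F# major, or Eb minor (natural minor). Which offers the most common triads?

C major

Triads of D major: D major (I), E minor (ii), F# minor (iii), G major (IV), A major (V), B minor (vi), C# diminished (vii°).
C major shares 2: Em, G.
F# major shares 0: none.
Eb minor (natural minor) shares 0: none.
The most common triads (2) are shared with C major.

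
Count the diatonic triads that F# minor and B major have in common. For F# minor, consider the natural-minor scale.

Diatonic triads of F# minor (natural minor): F# minor (i), G# diminished (ii°), A major (III), B minor (iv), C# minor (v), D major (VI), E major (VII).
Diatonic triads of B major: B major (I), C# minor (ii), D# minor (iii), E major (IV), F# major (V), G# minor (vi), A# diminished (vii°).
Matching root and quality in both lists: C# minor, E major.
That gives 2 common triads.

2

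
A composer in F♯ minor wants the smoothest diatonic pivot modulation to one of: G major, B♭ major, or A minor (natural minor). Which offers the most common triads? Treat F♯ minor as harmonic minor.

Triads of F♯ minor (harmonic minor): F♯ minor (i), G♯ diminished (ii°), A augmented (III+), B minor (iv), C♯ major (V), D major (VI), E♯ diminished (vii°).
G major shares 2: Bm, D.
B♭ major shares 0: none.
A minor (natural minor) shares 0: none.
The most common triads (2) are shared with G major.

G major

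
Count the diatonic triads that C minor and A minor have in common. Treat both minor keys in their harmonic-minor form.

1

Diatonic triads of C minor (harmonic minor): C minor (i), D diminished (ii°), E♭ augmented (III+), F minor (iv), G major (V), A♭ major (VI), B diminished (vii°).
Diatonic triads of A minor (harmonic minor): A minor (i), B diminished (ii°), C augmented (III+), D minor (iv), E major (V), F major (VI), G♯ diminished (vii°).
Matching root and quality in both lists: B diminished.
That gives 1 common triad.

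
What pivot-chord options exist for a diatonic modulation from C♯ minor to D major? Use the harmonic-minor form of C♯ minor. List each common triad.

Triads in C♯ minor (harmonic minor): C♯m (i), D♯dim (ii°), Eaug (III+), F♯m (iv), G♯ (V), A (VI), B♯dim (vii°).
Triads in D major: D (I), Em (ii), F♯m (iii), G (IV), A (V), Bm (vi), C♯dim (vii°).
Shared triads with their functions: F♯m (iv in C♯ minor, iii in D major); A (VI in C♯ minor, V in D major).

F♯m, A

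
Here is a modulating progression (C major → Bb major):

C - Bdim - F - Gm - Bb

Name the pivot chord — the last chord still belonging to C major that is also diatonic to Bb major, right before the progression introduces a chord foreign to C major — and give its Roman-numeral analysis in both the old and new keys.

Chords diatonic to C major: C, Dm, Em, F, G, Am, Bdim.
Reading the progression, the first chord not in that set is Gm, so the modulation leaves C major there.
The chord immediately before Gm is F, which is diatonic to both keys: IV in C major and V in Bb major.

F — IV in C major, V in Bb major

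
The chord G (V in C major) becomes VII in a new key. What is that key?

The numeral VII denotes a major triad on scale degree 7. With G on degree 7, the tonic of the new key is A.
Degree 7 carries a major triad in natural-minor keys, so the destination is A minor.
Check: the diatonic triads of A minor (natural minor) are Am (i), Bdim (ii°), C (III), Dm (iv), Em (v), F (VI), G (VII) — G is indeed VII.

A minor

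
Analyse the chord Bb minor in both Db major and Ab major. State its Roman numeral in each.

vi in Db major; ii in Ab major

The scale of Db major is Db Eb F Gb Ab Bb C; Bb is degree 6, and the triad built there (Bb-Db-F) is minor, so it is vi.
The scale of Ab major is Ab Bb C Db Eb F G; Bb is degree 2, and the triad built there (Bb-Db-F) is minor, so it is ii.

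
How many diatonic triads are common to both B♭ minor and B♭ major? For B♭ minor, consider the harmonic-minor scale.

2

Diatonic triads of B♭ minor (harmonic minor): B♭m (i), Cdim (ii°), D♭aug (III+), E♭m (iv), F (V), G♭ (VI), Adim (vii°).
Diatonic triads of B♭ major: B♭ (I), Cm (ii), Dm (iii), E♭ (IV), F (V), Gm (vi), Adim (vii°).
Matching root and quality in both lists: F, Adim.
That gives 2 common triads.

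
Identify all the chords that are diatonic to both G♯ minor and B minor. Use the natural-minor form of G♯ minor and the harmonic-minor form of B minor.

A♯dim, F♯

Triads in G♯ minor (natural minor): G♯m (i), A♯dim (ii°), B (III), C♯m (iv), D♯m (v), E (VI), F♯ (VII).
Triads in B minor (harmonic minor): Bm (i), C♯dim (ii°), Daug (III+), Em (iv), F♯ (V), G (VI), A♯dim (vii°).
Shared triads with their functions: A♯dim (ii° in G♯ minor, vii° in B minor); F♯ (VII in G♯ minor, V in B minor).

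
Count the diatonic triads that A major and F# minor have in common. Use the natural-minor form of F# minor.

7

Diatonic triads of A major: A major (I), B minor (ii), C# minor (iii), D major (IV), E major (V), F# minor (vi), G# diminished (vii°).
Diatonic triads of F# minor (natural minor): F# minor (i), G# diminished (ii°), A major (III), B minor (iv), C# minor (v), D major (VI), E major (VII).
Matching root and quality in both lists: A major, B minor, C# minor, D major, E major, F# minor, G# diminished.
That gives 7 common triads.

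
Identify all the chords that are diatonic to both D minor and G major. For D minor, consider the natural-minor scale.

Triads in D minor (natural minor): Dm (i), Edim (ii°), F (III), Gm (iv), Am (v), Bb (VI), C (VII).
Triads in G major: G (I), Am (ii), Bm (iii), C (IV), D (V), Em (vi), F#dim (vii°).
Shared triads with their functions: Am (v in D minor, ii in G major); C (VII in D minor, IV in G major).

Am, C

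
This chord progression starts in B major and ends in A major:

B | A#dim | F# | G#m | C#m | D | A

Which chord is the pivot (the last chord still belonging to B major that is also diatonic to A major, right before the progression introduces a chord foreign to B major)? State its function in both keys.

Chords diatonic to B major: B, C#m, D#m, E, F#, G#m, A#dim.
Reading the progression, the first chord not in that set is D, so the modulation leaves B major there.
The chord immediately before D is C#m, which is diatonic to both keys: ii in B major and iii in A major.

C#m — ii in B major, iii in A major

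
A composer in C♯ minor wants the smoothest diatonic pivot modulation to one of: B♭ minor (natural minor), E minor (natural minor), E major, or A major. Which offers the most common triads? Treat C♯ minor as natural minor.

E major

Triads of C♯ minor (natural minor): C♯m (i), D♯dim (ii°), E (III), F♯m (iv), G♯m (v), A (VI), B (VII).
B♭ minor (natural minor) shares 0: none.
E minor (natural minor) shares 0: none.
E major shares 7: C♯m, D♯dim, E, F♯m, G♯m, A, B.
A major shares 4: C♯m, E, F♯m, A.
The most common triads (7) are shared with E major.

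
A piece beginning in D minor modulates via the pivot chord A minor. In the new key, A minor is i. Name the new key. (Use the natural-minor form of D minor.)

The numeral i denotes a minor triad on scale degree 1. With A on degree 1, the tonic of the new key is A.
Degree 1 carries a minor triad in minor keys, so the destination is A minor.
Check: the diatonic triads of A minor (natural minor) are Am (i), Bdim (ii°), C (III), Dm (iv), Em (v), F (VI), G (VII) — A minor is indeed i.

A minor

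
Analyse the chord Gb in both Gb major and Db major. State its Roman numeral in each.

The scale of Gb major is Gb Ab Bb Cb Db Eb F; Gb is degree 1, and the triad built there (Gb-Bb-Db) is major, so it is I.
The scale of Db major is Db Eb F Gb Ab Bb C; Gb is degree 4, and the triad built there (Gb-Bb-Db) is major, so it is IV.

I in Gb major; IV in Db major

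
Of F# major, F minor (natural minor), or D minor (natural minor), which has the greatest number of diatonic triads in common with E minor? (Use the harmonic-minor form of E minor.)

D minor

Triads of E minor (harmonic minor): E minor (i), F# diminished (ii°), G augmented (III+), A minor (iv), B major (V), C major (VI), D# diminished (vii°).
F# major shares 1: B.
F minor (natural minor) shares 0: none.
D minor (natural minor) shares 2: Am, C.
The most common triads (2) are shared with D minor.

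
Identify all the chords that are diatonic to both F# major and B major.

Triads in F# major: F# major (I), G# minor (ii), A# minor (iii), B major (IV), C# major (V), D# minor (vi), E# diminished (vii°).
Triads in B major: B major (I), C# minor (ii), D# minor (iii), E major (IV), F# major (V), G# minor (vi), A# diminished (vii°).
Shared triads with their functions: F# major (I in F# major, V in B major); G# minor (ii in F# major, vi in B major); B major (IV in F# major, I in B major); D# minor (vi in F# major, iii in B major).

F#, G#m, B, D#m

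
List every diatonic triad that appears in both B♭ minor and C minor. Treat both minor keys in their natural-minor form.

Fm, A♭

Triads in B♭ minor (natural minor): B♭ minor (i), C diminished (ii°), D♭ major (III), E♭ minor (iv), F minor (v), G♭ major (VI), A♭ major (VII).
Triads in C minor (natural minor): C minor (i), D diminished (ii°), E♭ major (III), F minor (iv), G minor (v), A♭ major (VI), B♭ major (VII).
Shared triads with their functions: F minor (v in B♭ minor, iv in C minor); A♭ major (VII in B♭ minor, VI in C minor).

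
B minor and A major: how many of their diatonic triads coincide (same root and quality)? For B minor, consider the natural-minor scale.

Diatonic triads of B minor (natural minor): Bm (i), C♯dim (ii°), D (III), Em (iv), F♯m (v), G (VI), A (VII).
Diatonic triads of A major: A (I), Bm (ii), C♯m (iii), D (IV), E (V), F♯m (vi), G♯dim (vii°).
Matching root and quality in both lists: Bm, D, F♯m, A.
That gives 4 common triads.

4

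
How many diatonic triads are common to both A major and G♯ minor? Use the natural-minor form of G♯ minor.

2

Diatonic triads of A major: A (I), Bm (ii), C♯m (iii), D (IV), E (V), F♯m (vi), G♯dim (vii°).
Diatonic triads of G♯ minor (natural minor): G♯m (i), A♯dim (ii°), B (III), C♯m (iv), D♯m (v), E (VI), F♯ (VII).
Matching root and quality in both lists: C♯m, E.
That gives 2 common triads.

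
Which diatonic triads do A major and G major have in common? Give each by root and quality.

Triads in A major: A (I), Bm (ii), C♯m (iii), D (IV), E (V), F♯m (vi), G♯dim (vii°).
Triads in G major: G (I), Am (ii), Bm (iii), C (IV), D (V), Em (vi), F♯dim (vii°).
Shared triads with their functions: Bm (ii in A major, iii in G major); D (IV in A major, V in G major).

Bm, D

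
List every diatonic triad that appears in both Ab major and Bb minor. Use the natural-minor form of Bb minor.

Triads in Ab major: Ab (I), Bbm (ii), Cm (iii), Db (IV), Eb (V), Fm (vi), Gdim (vii°).
Triads in Bb minor (natural minor): Bbm (i), Cdim (ii°), Db (III), Ebm (iv), Fm (v), Gb (VI), Ab (VII).
Shared triads with their functions: Ab (I in Ab major, VII in Bb minor); Bbm (ii in Ab major, i in Bb minor); Db (IV in Ab major, III in Bb minor); Fm (vi in Ab major, v in Bb minor).

Ab, Bbm, Db, Fm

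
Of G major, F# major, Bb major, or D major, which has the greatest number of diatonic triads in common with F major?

Bb major

Triads of F major: F (I), Gm (ii), Am (iii), Bb (IV), C (V), Dm (vi), Edim (vii°).
G major shares 2: Am, C.
F# major shares 0: none.
Bb major shares 4: F, Gm, Bb, Dm.
D major shares 0: none.
The most common triads (4) are shared with Bb major.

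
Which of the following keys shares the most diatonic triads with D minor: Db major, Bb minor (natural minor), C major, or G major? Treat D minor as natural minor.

C major

Triads of D minor (natural minor): Dm (i), Edim (ii°), F (III), Gm (iv), Am (v), Bb (VI), C (VII).
Db major shares 0: none.
Bb minor (natural minor) shares 0: none.
C major shares 4: Dm, F, Am, C.
G major shares 2: Am, C.
The most common triads (4) are shared with C major.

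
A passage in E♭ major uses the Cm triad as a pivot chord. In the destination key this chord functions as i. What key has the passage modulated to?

C minor

The numeral i denotes a minor triad on scale degree 1. With C on degree 1, the tonic of the new key is C.
Degree 1 carries a minor triad in minor keys, so the destination is C minor.
Check: the diatonic triads of C minor (natural minor) are Cm (i), Ddim (ii°), E♭ (III), Fm (iv), Gm (v), A♭ (VI), B♭ (VII) — Cm is indeed i.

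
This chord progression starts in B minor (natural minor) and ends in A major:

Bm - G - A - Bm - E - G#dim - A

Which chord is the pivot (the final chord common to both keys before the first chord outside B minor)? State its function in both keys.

Bm — i in B minor, ii in A major

Chords diatonic to B minor: Bm, C#dim, D, Em, F#m, G, A.
Reading the progression, the first chord not in that set is E, so the modulation leaves B minor there.
The chord immediately before E is Bm, which is diatonic to both keys: i in B minor and ii in A major.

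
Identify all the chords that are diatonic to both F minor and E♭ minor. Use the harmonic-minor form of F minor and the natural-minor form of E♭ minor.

B♭m, D♭

Triads in F minor (harmonic minor): Fm (i), Gdim (ii°), A♭aug (III+), B♭m (iv), C (V), D♭ (VI), Edim (vii°).
Triads in E♭ minor (natural minor): E♭m (i), Fdim (ii°), G♭ (III), A♭m (iv), B♭m (v), C♭ (VI), D♭ (VII).
Shared triads with their functions: B♭m (iv in F minor, v in E♭ minor); D♭ (VI in F minor, VII in E♭ minor).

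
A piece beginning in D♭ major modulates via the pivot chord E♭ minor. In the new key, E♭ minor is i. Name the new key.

E♭ minor

The numeral i denotes a minor triad on scale degree 1. With E♭ on degree 1, the tonic of the new key is E♭.
Degree 1 carries a minor triad in minor keys, so the destination is E♭ minor.
Check: the diatonic triads of E♭ minor (natural minor) are E♭m (i), Fdim (ii°), G♭ (III), A♭m (iv), B♭m (v), C♭ (VI), D♭ (VII) — E♭ minor is indeed i.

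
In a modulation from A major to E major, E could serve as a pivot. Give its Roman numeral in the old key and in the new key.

V in A major; I in E major

The scale of A major is A B C# D E F# G#; E is degree 5, and the triad built there (E-G#-B) is major, so it is V.
The scale of E major is E F# G# A B C# D#; E is degree 1, and the triad built there (E-G#-B) is major, so it is I.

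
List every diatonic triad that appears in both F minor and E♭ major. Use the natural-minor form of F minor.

Triads in F minor (natural minor): F minor (i), G diminished (ii°), A♭ major (III), B♭ minor (iv), C minor (v), D♭ major (VI), E♭ major (VII).
Triads in E♭ major: E♭ major (I), F minor (ii), G minor (iii), A♭ major (IV), B♭ major (V), C minor (vi), D diminished (vii°).
Shared triads with their functions: F minor (i in F minor, ii in E♭ major); A♭ major (III in F minor, IV in E♭ major); C minor (v in F minor, vi in E♭ major); E♭ major (VII in F minor, I in E♭ major).

Fm, A♭, Cm, E♭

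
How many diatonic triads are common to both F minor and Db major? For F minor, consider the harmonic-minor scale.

Diatonic triads of F minor (harmonic minor): Fm (i), Gdim (ii°), Abaug (III+), Bbm (iv), C (V), Db (VI), Edim (vii°).
Diatonic triads of Db major: Db (I), Ebm (ii), Fm (iii), Gb (IV), Ab (V), Bbm (vi), Cdim (vii°).
Matching root and quality in both lists: Fm, Bbm, Db.
That gives 3 common triads.

3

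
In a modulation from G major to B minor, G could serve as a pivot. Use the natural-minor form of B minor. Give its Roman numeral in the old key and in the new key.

I in G major; VI in B minor

The scale of G major is G A B C D E F♯; G is degree 1, and the triad built there (G-B-D) is major, so it is I.
The scale of B minor (natural minor) is B C♯ D E F♯ G A; G is degree 6, and the triad built there (G-B-D) is major, so it is VI.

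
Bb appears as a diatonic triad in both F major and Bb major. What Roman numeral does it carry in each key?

The scale of F major is F G A Bb C D E; Bb is degree 4, and the triad built there (Bb-D-F) is major, so it is IV.
The scale of Bb major is Bb C D Eb F G A; Bb is degree 1, and the triad built there (Bb-D-F) is major, so it is I.

IV in F major; I in Bb major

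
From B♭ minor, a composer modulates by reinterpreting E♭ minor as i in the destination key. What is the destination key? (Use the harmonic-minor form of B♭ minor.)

E♭ minor

The numeral i denotes a minor triad on scale degree 1. With E♭ on degree 1, the tonic of the new key is E♭.
Degree 1 carries a minor triad in minor keys, so the destination is E♭ minor.
Check: the diatonic triads of E♭ minor (natural minor) are E♭m (i), Fdim (ii°), G♭ (III), A♭m (iv), B♭m (v), C♭ (VI), D♭ (VII) — E♭ minor is indeed i.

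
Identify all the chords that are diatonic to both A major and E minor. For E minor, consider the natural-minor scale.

Triads in A major: A (I), Bm (ii), C#m (iii), D (IV), E (V), F#m (vi), G#dim (vii°).
Triads in E minor (natural minor): Em (i), F#dim (ii°), G (III), Am (iv), Bm (v), C (VI), D (VII).
Shared triads with their functions: Bm (ii in A major, v in E minor); D (IV in A major, VII in E minor).

Bm, D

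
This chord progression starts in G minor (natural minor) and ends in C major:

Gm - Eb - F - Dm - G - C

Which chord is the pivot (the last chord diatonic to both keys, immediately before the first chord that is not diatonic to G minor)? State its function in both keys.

Dm — v in G minor, ii in C major

Chords diatonic to G minor: Gm, Adim, Bb, Cm, Dm, Eb, F.
Reading the progression, the first chord not in that set is G, so the modulation leaves G minor there.
The chord immediately before G is Dm, which is diatonic to both keys: v in G minor and ii in C major.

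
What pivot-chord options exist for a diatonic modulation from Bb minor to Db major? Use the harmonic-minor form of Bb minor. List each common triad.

Triads in Bb minor (harmonic minor): Bbm (i), Cdim (ii°), Dbaug (III+), Ebm (iv), F (V), Gb (VI), Adim (vii°).
Triads in Db major: Db (I), Ebm (ii), Fm (iii), Gb (IV), Ab (V), Bbm (vi), Cdim (vii°).
Shared triads with their functions: Bbm (i in Bb minor, vi in Db major); Cdim (ii° in Bb minor, vii° in Db major); Ebm (iv in Bb minor, ii in Db major); Gb (VI in Bb minor, IV in Db major).

Bbm, Cdim, Ebm, Gb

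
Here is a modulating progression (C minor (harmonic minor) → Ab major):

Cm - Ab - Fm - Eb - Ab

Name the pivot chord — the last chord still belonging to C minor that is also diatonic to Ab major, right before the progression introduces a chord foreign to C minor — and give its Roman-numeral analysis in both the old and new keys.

Fm — iv in C minor, vi in Ab major

Chords diatonic to C minor: Cm, Ddim, Ebaug, Fm, G, Ab, Bdim.
Reading the progression, the first chord not in that set is Eb, so the modulation leaves C minor there.
The chord immediately before Eb is Fm, which is diatonic to both keys: iv in C minor and vi in Ab major.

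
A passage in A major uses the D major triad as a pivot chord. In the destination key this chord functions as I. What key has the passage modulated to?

The numeral I denotes a major triad on scale degree 1. With D on degree 1, the tonic of the new key is D.
Degree 1 carries a major triad in major keys, so the destination is D major.
Check: the diatonic triads of D major are D (I), Em (ii), F#m (iii), G (IV), A (V), Bm (vi), C#dim (vii°) — D major is indeed I.

D major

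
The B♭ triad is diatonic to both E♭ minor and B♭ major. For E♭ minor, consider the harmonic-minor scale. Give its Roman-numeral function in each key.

V in E♭ minor; I in B♭ major

The scale of E♭ minor (harmonic minor) is E♭ F G♭ A♭ B♭ C♭ D; B♭ is degree 5, and the triad built there (B♭-D-F) is major, so it is V.
The scale of B♭ major is B♭ C D E♭ F G A; B♭ is degree 1, and the triad built there (B♭-D-F) is major, so it is I.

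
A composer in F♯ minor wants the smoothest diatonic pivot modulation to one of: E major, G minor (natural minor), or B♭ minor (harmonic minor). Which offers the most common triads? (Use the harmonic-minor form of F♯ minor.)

Triads of F♯ minor (harmonic minor): F♯m (i), G♯dim (ii°), Aaug (III+), Bm (iv), C♯ (V), D (VI), E♯dim (vii°).
E major shares 1: F♯m.
G minor (natural minor) shares 0: none.
B♭ minor (harmonic minor) shares 0: none.
The most common triads (1) are shared with E major.

E major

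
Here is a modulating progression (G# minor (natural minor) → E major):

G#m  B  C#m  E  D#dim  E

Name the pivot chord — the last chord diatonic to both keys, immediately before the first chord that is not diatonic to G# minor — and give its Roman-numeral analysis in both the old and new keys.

Chords diatonic to G# minor: G#m, A#dim, B, C#m, D#m, E, F#.
Reading the progression, the first chord not in that set is D#dim, so the modulation leaves G# minor there.
The chord immediately before D#dim is E, which is diatonic to both keys: VI in G# minor and I in E major.

E — VI in G# minor, I in E major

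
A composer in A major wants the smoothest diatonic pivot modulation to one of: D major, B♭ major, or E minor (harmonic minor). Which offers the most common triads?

Triads of A major: A (I), Bm (ii), C♯m (iii), D (IV), E (V), F♯m (vi), G♯dim (vii°).
D major shares 4: A, Bm, D, F♯m.
B♭ major shares 0: none.
E minor (harmonic minor) shares 0: none.
The most common triads (4) are shared with D major.

D major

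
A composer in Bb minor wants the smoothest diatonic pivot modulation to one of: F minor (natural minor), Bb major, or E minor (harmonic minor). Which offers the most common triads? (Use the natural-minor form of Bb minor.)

F minor

Triads of Bb minor (natural minor): Bb minor (i), C diminished (ii°), Db major (III), Eb minor (iv), F minor (v), Gb major (VI), Ab major (VII).
F minor (natural minor) shares 4: Bbm, Db, Fm, Ab.
Bb major shares 0: none.
E minor (harmonic minor) shares 0: none.
The most common triads (4) are shared with F minor.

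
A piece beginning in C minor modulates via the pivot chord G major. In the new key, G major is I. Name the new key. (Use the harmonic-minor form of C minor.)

G major

The numeral I denotes a major triad on scale degree 1. With G on degree 1, the tonic of the new key is G.
Degree 1 carries a major triad in major keys, so the destination is G major.
Check: the diatonic triads of G major are G (I), Am (ii), Bm (iii), C (IV), D (V), Em (vi), F#dim (vii°) — G major is indeed I.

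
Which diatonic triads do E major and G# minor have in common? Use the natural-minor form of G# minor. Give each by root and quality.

Triads in E major: E (I), F#m (ii), G#m (iii), A (IV), B (V), C#m (vi), D#dim (vii°).
Triads in G# minor (natural minor): G#m (i), A#dim (ii°), B (III), C#m (iv), D#m (v), E (VI), F# (VII).
Shared triads with their functions: E (I in E major, VI in G# minor); G#m (iii in E major, i in G# minor); B (V in E major, III in G# minor); C#m (vi in E major, iv in G# minor).

E, G#m, B, C#m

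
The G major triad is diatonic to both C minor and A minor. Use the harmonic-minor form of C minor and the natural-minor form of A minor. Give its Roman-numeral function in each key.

V in C minor; VII in A minor

The scale of C minor (harmonic minor) is C D Eb F G Ab B; G is degree 5, and the triad built there (G-B-D) is major, so it is V.
The scale of A minor (natural minor) is A B C D E F G; G is degree 7, and the triad built there (G-B-D) is major, so it is VII.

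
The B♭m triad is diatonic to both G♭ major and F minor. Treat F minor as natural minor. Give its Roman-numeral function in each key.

The scale of G♭ major is G♭ A♭ B♭ C♭ D♭ E♭ F; B♭ is degree 3, and the triad built there (B♭-D♭-F) is minor, so it is iii.
The scale of F minor (natural minor) is F G A♭ B♭ C D♭ E♭; B♭ is degree 4, and the triad built there (B♭-D♭-F) is minor, so it is iv.

iii in G♭ major; iv in F minor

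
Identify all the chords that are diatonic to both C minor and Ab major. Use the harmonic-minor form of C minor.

Cm, Fm, Ab

Triads in C minor (harmonic minor): Cm (i), Ddim (ii°), Ebaug (III+), Fm (iv), G (V), Ab (VI), Bdim (vii°).
Triads in Ab major: Ab (I), Bbm (ii), Cm (iii), Db (IV), Eb (V), Fm (vi), Gdim (vii°).
Shared triads with their functions: Cm (i in C minor, iii in Ab major); Fm (iv in C minor, vi in Ab major); Ab (VI in C minor, I in Ab major).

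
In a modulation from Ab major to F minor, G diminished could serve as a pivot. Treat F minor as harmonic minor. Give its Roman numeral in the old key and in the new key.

The scale of Ab major is Ab Bb C Db Eb F G; G is degree 7, and the triad built there (G-Bb-Db) is diminished, so it is vii°.
The scale of F minor (harmonic minor) is F G Ab Bb C Db E; G is degree 2, and the triad built there (G-Bb-Db) is diminished, so it is ii°.

vii° in Ab major; ii° in F minor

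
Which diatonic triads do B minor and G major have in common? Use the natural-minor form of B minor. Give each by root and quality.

Bm, D, Em, G

Triads in B minor (natural minor): Bm (i), C♯dim (ii°), D (III), Em (iv), F♯m (v), G (VI), A (VII).
Triads in G major: G (I), Am (ii), Bm (iii), C (IV), D (V), Em (vi), F♯dim (vii°).
Shared triads with their functions: Bm (i in B minor, iii in G major); D (III in B minor, V in G major); Em (iv in B minor, vi in G major); G (VI in B minor, I in G major).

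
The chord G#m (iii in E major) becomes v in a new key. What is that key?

The numeral v denotes a minor triad on scale degree 5. With G# on degree 5, the tonic of the new key is C#.
Degree 5 carries a minor triad in natural-minor keys, so the destination is C# minor.
Check: the diatonic triads of C# minor (natural minor) are C#m (i), D#dim (ii°), E (III), F#m (iv), G#m (v), A (VI), B (VII) — G#m is indeed v.

C# minor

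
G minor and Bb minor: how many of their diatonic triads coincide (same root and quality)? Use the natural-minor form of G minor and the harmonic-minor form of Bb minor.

Diatonic triads of G minor (natural minor): Gm (i), Adim (ii°), Bb (III), Cm (iv), Dm (v), Eb (VI), F (VII).
Diatonic triads of Bb minor (harmonic minor): Bbm (i), Cdim (ii°), Dbaug (III+), Ebm (iv), F (V), Gb (VI), Adim (vii°).
Matching root and quality in both lists: Adim, F.
That gives 2 common triads.

2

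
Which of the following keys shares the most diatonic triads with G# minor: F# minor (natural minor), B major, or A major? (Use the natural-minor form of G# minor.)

B major

Triads of G# minor (natural minor): G#m (i), A#dim (ii°), B (III), C#m (iv), D#m (v), E (VI), F# (VII).
F# minor (natural minor) shares 2: C#m, E.
B major shares 7: G#m, A#dim, B, C#m, D#m, E, F#.
A major shares 2: C#m, E.
The most common triads (7) are shared with B major.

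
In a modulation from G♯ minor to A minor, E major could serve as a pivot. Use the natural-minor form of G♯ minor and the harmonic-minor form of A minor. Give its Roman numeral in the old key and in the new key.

The scale of G♯ minor (natural minor) is G♯ A♯ B C♯ D♯ E F♯; E is degree 6, and the triad built there (E-G♯-B) is major, so it is VI.
The scale of A minor (harmonic minor) is A B C D E F G♯; E is degree 5, and the triad built there (E-G♯-B) is major, so it is V.

VI in G♯ minor; V in A minor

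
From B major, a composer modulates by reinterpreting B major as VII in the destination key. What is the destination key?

C# minor

The numeral VII denotes a major triad on scale degree 7. With B on degree 7, the tonic of the new key is C#.
Degree 7 carries a major triad in natural-minor keys, so the destination is C# minor.
Check: the diatonic triads of C# minor (natural minor) are C#m (i), D#dim (ii°), E (III), F#m (iv), G#m (v), A (VI), B (VII) — B major is indeed VII.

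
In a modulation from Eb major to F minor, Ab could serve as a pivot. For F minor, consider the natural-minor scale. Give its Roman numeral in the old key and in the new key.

The scale of Eb major is Eb F G Ab Bb C D; Ab is degree 4, and the triad built there (Ab-C-Eb) is major, so it is IV.
The scale of F minor (natural minor) is F G Ab Bb C Db Eb; Ab is degree 3, and the triad built there (Ab-C-Eb) is major, so it is III.

IV in Eb major; III in F minor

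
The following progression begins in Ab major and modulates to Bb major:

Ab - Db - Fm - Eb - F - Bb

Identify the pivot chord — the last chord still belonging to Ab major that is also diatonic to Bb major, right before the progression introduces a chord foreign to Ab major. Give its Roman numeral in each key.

Eb — V in Ab major, IV in Bb major

Chords diatonic to Ab major: Ab, Bbm, Cm, Db, Eb, Fm, Gdim.
Reading the progression, the first chord not in that set is F, so the modulation leaves Ab major there.
The chord immediately before F is Eb, which is diatonic to both keys: V in Ab major and IV in Bb major.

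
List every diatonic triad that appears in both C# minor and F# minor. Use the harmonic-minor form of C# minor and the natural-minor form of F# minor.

Triads in C# minor (harmonic minor): C# minor (i), D# diminished (ii°), E augmented (III+), F# minor (iv), G# major (V), A major (VI), B# diminished (vii°).
Triads in F# minor (natural minor): F# minor (i), G# diminished (ii°), A major (III), B minor (iv), C# minor (v), D major (VI), E major (VII).
Shared triads with their functions: C# minor (i in C# minor, v in F# minor); F# minor (iv in C# minor, i in F# minor); A major (VI in C# minor, III in F# minor).

C#m, F#m, A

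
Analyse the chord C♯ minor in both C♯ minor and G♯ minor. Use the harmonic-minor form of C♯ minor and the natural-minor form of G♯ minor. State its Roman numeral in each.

i in C♯ minor; iv in G♯ minor

The scale of C♯ minor (harmonic minor) is C♯ D♯ E F♯ G♯ A B♯; C♯ is degree 1, and the triad built there (C♯-E-G♯) is minor, so it is i.
The scale of G♯ minor (natural minor) is G♯ A♯ B C♯ D♯ E F♯; C♯ is degree 4, and the triad built there (C♯-E-G♯) is minor, so it is iv.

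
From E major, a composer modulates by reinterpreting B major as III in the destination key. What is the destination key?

The numeral III denotes a major triad on scale degree 3. With B on degree 3, the tonic of the new key is G#.
Degree 3 carries a major triad in natural-minor keys, so the destination is G# minor.
Check: the diatonic triads of G# minor (natural minor) are G#m (i), A#dim (ii°), B (III), C#m (iv), D#m (v), E (VI), F# (VII) — B major is indeed III.

G# minor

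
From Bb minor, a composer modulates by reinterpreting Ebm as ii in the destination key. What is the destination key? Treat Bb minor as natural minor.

The numeral ii denotes a minor triad on scale degree 2. With Eb on degree 2, the tonic of the new key is Db.
Degree 2 carries a minor triad in major keys, so the destination is Db major.
Check: the diatonic triads of Db major are Db (I), Ebm (ii), Fm (iii), Gb (IV), Ab (V), Bbm (vi), Cdim (vii°) — Ebm is indeed ii.

Db major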